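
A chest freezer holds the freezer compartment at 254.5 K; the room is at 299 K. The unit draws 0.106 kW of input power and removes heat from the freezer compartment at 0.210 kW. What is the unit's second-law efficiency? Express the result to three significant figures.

COP_actual = Q̇_C/Ẇ = 0.2100/0.1060 = 1.981.
The reservoir spacing is ΔT = 299 − 254.5 = 44.50 K.
COP_Carnot = T_C/ΔT = 254.50/44.50 = 5.719.
η_II = COP_actual/COP_Carnot = 1.981/5.719 = 0.3464.

0.346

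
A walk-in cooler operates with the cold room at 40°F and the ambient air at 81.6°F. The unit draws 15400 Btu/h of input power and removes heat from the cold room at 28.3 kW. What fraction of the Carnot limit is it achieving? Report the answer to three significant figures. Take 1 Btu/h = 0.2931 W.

0.522

Converting, Q̇_C = 28.30 kW = 96550 Btu/h, so COP_actual = Q̇_C/Ẇ = 96550/15400 = 6.270.
In absolute terms T_C = 277.59 K and T_H = 300.71 K, so ΔT = 23.11 K.
COP_Carnot = T_C/ΔT = 277.59/23.11 = 12.01.
η_II = COP_actual/COP_Carnot = 6.270/12.01 = 0.5220.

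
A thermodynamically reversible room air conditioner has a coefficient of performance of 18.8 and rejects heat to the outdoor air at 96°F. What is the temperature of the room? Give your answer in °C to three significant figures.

For a Carnot refrigerator COP_R = T_C/(T_H − T_C), so T_C = COP·T_H/(1 + COP).
With T_H = 308.71 K, T_C = 18.8 × 308.71/19.80 = 293.11 K.
Converting, 293.11 K = 19.96°C.

20.0 °C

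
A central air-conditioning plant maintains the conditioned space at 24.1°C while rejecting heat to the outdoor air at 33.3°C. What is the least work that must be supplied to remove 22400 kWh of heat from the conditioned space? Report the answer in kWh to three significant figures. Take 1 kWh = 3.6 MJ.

In absolute terms T_C = 297.25 K and T_H = 306.45 K, so ΔT = 9.200 K.
The reversible limit is COP_R = T_C/ΔT = 32.31, so W_min = Q_C/COP = Q_C·ΔT/T_C.
W_min = 22400 × 9.200/297.25 = 693.3 kWh.

693 kWh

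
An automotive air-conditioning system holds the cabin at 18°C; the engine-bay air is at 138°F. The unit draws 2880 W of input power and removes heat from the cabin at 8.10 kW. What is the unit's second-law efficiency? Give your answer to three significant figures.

Converting, Q̇_C = 8.100 kW = 8100 W, so COP_actual = Q̇_C/Ẇ = 8100/2880 = 2.813.
In absolute terms T_C = 291.15 K and T_H = 332.04 K, so ΔT = 40.89 K.
COP_Carnot = T_C/ΔT = 291.15/40.89 = 7.121.
η_II = COP_actual/COP_Carnot = 2.813/7.121 = 0.3950.

0.395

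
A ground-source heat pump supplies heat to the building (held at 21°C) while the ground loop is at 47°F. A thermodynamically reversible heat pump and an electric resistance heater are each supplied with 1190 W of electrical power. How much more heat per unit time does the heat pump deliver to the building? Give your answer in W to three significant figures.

In absolute terms T_C = 281.48 K and T_H = 294.15 K, so ΔT = 12.67 K.
COP_Carnot = T_H/ΔT = 294.15/12.67 = 23.22.
The heat pump delivers Q̇_H = COP × Ẇ = 27630 W; the resistance heater delivers Ẇ = 1190 W.
Extra = (COP − 1)·Ẇ = 26440 W.

26400 W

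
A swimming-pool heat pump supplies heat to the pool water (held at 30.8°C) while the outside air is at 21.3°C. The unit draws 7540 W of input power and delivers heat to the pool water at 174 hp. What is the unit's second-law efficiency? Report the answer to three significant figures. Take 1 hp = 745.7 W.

0.538

Converting, Q̇_H = 174.0 hp = 129800 W, so COP_actual = Q̇_H/Ẇ = 129800/7540 = 17.21.
In absolute terms T_C = 294.45 K and T_H = 303.95 K, so ΔT = 9.500 K.
COP_Carnot = T_H/ΔT = 303.95/9.500 = 31.99.
η_II = COP_actual/COP_Carnot = 17.21/31.99 = 0.5379.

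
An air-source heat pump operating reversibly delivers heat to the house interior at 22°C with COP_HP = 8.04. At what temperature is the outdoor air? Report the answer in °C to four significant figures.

COP_HP = T_H/(T_H − T_C) gives T_H − T_C = T_H/COP.
With T_H = 295.15 K, T_C = 295.15 × (1 − 1/8.04) = 258.44 K.
Converting, 258.44 K = -14.71°C.

-14.71 °C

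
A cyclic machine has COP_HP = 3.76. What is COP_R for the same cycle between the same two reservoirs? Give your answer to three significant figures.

Since Q_H = Q_C + W for any cycle, COP_R = Q_C/W = Q_H/W − 1.
COP_R = 3.76 − 1 = 2.76.

2.76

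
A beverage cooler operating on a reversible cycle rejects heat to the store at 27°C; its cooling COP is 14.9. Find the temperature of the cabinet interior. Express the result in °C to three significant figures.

For a Carnot refrigerator COP_R = T_C/(T_H − T_C), so T_C = COP·T_H/(1 + COP).
With T_H = 300.15 K, T_C = 14.9 × 300.15/15.90 = 281.27 K.
Converting, 281.27 K = 8.12°C.

8.12 °C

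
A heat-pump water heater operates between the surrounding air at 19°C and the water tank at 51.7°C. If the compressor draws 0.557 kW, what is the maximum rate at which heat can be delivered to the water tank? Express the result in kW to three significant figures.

In absolute terms T_C = 292.15 K and T_H = 324.85 K, so ΔT = 32.70 K.
COP_Carnot = T_H/ΔT = 324.85/32.70 = 9.934.
Q̇_max = COP_Carnot × Ẇ = 9.934 × 0.5570 kW = 5.533 kW.

5.53 kW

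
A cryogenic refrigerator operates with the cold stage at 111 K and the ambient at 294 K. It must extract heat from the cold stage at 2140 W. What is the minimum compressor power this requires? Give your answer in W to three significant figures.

The reservoir spacing is ΔT = 294 − 111 = 183.0 K.
COP_Carnot = T_C/ΔT = 111.00/183.0 = 0.6066.
Ẇ_min = Q̇/COP_Carnot = 2140/0.6066 = 3528 W.

3530 W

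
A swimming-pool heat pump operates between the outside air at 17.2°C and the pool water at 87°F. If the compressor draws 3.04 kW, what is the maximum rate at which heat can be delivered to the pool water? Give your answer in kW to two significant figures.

69 kW

In absolute terms T_C = 290.35 K and T_H = 303.71 K, so ΔT = 13.36 K.
COP_Carnot = T_H/ΔT = 303.71/13.36 = 22.74.
Q̇_max = COP_Carnot × Ẇ = 22.74 × 3.040 kW = 69.13 kW.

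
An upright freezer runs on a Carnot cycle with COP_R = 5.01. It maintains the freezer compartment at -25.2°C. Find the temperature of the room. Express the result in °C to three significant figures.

COP_R = T_C/(T_H − T_C) gives T_H − T_C = T_C/COP.
With T_C = 247.95 K, T_H = 247.95 × (1 + 1/5.01) = 297.44 K.
Converting, 297.44 K = 24.29°C.

24.3 °C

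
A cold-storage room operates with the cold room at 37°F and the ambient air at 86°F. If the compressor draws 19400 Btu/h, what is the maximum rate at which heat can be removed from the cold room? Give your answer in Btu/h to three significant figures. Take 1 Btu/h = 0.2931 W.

197000 Btu/h

In absolute terms T_C = 275.93 K and T_H = 303.15 K, so ΔT = 27.22 K.
COP_Carnot = T_C/ΔT = 275.93/27.22 = 10.14.
Q̇_max = COP_Carnot × Ẇ = 10.14 × 19400 Btu/h = 196600 Btu/h.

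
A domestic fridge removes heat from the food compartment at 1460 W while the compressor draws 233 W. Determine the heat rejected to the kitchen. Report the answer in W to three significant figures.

For a cyclic device the first law requires Q̇_H = Q̇_C + Ẇ.
Q̇_H = Q̇_C + Ẇ = 1693 W.

1690 W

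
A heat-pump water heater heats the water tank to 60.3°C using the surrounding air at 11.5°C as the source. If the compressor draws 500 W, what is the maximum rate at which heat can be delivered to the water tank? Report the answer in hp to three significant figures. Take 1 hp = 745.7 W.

4.58 hp

In absolute terms T_C = 284.65 K and T_H = 333.45 K, so ΔT = 48.80 K.
COP_Carnot = T_H/ΔT = 333.45/48.80 = 6.833.
Q̇_max = COP_Carnot × Ẇ = 6.833 × 500.0 W = 3416 W = 4.582 hp.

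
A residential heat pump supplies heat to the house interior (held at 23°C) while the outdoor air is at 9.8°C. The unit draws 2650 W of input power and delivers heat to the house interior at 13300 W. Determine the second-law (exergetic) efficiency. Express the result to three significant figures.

0.224

COP_actual = Q̇_H/Ẇ = 13300/2650 = 5.019.
In absolute terms T_C = 282.95 K and T_H = 296.15 K, so ΔT = 13.20 K.
COP_Carnot = T_H/ΔT = 296.15/13.20 = 22.44.
η_II = COP_actual/COP_Carnot = 5.019/22.44 = 0.2237.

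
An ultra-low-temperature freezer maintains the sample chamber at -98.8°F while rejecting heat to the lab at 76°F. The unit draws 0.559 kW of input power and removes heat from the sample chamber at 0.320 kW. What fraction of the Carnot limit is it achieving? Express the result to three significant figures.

COP_actual = Q̇_C/Ẇ = 0.3200/0.5590 = 0.5725.
In absolute terms T_C = 200.48 K and T_H = 297.59 K, so ΔT = 97.11 K.
COP_Carnot = T_C/ΔT = 200.48/97.11 = 2.064.
η_II = COP_actual/COP_Carnot = 0.5725/2.064 = 0.2773.

0.277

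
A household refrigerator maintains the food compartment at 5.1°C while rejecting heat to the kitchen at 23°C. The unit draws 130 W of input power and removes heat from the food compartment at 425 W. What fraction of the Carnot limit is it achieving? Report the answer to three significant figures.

COP_actual = Q̇_C/Ẇ = 425.0/130.0 = 3.269.
In absolute terms T_C = 278.25 K and T_H = 296.15 K, so ΔT = 17.90 K.
COP_Carnot = T_C/ΔT = 278.25/17.90 = 15.54.
η_II = COP_actual/COP_Carnot = 3.269/15.54 = 0.2103.

0.210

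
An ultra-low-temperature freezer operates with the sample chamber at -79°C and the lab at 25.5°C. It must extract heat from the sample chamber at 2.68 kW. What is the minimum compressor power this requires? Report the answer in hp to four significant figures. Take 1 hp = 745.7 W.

In absolute terms T_C = 194.15 K and T_H = 298.65 K, so ΔT = 104.5 K.
COP_Carnot = T_C/ΔT = 194.15/104.5 = 1.858.
Ẇ_min = Q̇/COP_Carnot = 2.680/1.858 = 1.442 kW = 1.934 hp.

1.934 hp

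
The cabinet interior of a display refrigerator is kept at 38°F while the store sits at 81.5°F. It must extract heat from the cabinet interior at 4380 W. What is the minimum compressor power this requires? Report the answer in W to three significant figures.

In absolute terms T_C = 276.48 K and T_H = 300.65 K, so ΔT = 24.17 K.
COP_Carnot = T_C/ΔT = 276.48/24.17 = 11.44.
Ẇ_min = Q̇/COP_Carnot = 4380/11.44 = 382.8 W.

383 W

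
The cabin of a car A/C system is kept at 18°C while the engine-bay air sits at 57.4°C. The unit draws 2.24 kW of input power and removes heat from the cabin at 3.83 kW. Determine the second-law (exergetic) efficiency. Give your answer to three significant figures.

0.231

COP_actual = Q̇_C/Ẇ = 3.830/2.240 = 1.710.
In absolute terms T_C = 291.15 K and T_H = 330.55 K, so ΔT = 39.40 K.
COP_Carnot = T_C/ΔT = 291.15/39.40 = 7.390.
η_II = COP_actual/COP_Carnot = 1.710/7.390 = 0.2314.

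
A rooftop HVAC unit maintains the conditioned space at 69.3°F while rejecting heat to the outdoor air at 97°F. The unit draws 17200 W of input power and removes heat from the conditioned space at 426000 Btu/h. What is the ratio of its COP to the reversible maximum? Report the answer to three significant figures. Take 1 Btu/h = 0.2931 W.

Converting, Q̇_C = 426000 Btu/h = 124900 W, so COP_actual = Q̇_C/Ẇ = 124900/17200 = 7.259.
In absolute terms T_C = 293.87 K and T_H = 309.26 K, so ΔT = 15.39 K.
COP_Carnot = T_C/ΔT = 293.87/15.39 = 19.10.
η_II = COP_actual/COP_Carnot = 7.259/19.10 = 0.3801.

0.380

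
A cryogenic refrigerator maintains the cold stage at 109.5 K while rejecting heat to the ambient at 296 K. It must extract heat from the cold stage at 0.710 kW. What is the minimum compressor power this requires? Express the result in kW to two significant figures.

1.2 kW

The reservoir spacing is ΔT = 296 − 109.5 = 186.5 K.
COP_Carnot = T_C/ΔT = 109.50/186.5 = 0.5871.
Ẇ_min = Q̇/COP_Carnot = 0.7100/0.5871 = 1.209 kW.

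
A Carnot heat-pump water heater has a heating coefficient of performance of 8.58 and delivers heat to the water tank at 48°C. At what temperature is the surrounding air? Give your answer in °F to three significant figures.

51.0 °F

COP_HP = T_H/(T_H − T_C) gives T_H − T_C = T_H/COP.
With T_H = 321.15 K, T_C = 321.15 × (1 − 1/8.58) = 283.72 K.
Converting, 283.72 K = 51.03°F.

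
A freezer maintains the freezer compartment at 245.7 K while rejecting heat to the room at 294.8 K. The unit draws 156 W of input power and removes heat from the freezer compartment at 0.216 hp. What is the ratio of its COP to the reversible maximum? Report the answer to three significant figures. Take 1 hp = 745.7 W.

0.206

Converting, Q̇_C = 0.2160 hp = 161.1 W, so COP_actual = Q̇_C/Ẇ = 161.1/156.0 = 1.033.
The reservoir spacing is ΔT = 294.8 − 245.7 = 49.10 K.
COP_Carnot = T_C/ΔT = 245.70/49.10 = 5.004.
η_II = COP_actual/COP_Carnot = 1.033/5.004 = 0.2063.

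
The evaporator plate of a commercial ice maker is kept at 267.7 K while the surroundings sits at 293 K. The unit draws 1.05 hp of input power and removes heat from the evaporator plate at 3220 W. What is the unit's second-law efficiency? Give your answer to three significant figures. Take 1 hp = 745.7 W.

0.389

Converting, Q̇_C = 3220 W = 4.318 hp, so COP_actual = Q̇_C/Ẇ = 4.318/1.050 = 4.112.
The reservoir spacing is ΔT = 293 − 267.7 = 25.30 K.
COP_Carnot = T_C/ΔT = 267.70/25.30 = 10.58.
η_II = COP_actual/COP_Carnot = 4.112/10.58 = 0.3887.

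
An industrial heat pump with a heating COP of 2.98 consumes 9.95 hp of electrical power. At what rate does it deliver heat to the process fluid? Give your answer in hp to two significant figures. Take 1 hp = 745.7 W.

Q̇_H = COP_HP × Ẇ = 2.98 × 9.950 = 29.65 hp.

30 hp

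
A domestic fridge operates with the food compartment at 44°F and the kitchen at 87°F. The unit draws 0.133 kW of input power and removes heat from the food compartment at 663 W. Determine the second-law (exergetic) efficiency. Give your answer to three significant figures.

Converting, Q̇_C = 663.0 W = 0.6630 kW, so COP_actual = Q̇_C/Ẇ = 0.6630/0.1330 = 4.985.
In absolute terms T_C = 279.82 K and T_H = 303.71 K, so ΔT = 23.89 K.
COP_Carnot = T_C/ΔT = 279.82/23.89 = 11.71.
η_II = COP_actual/COP_Carnot = 4.985/11.71 = 0.4256.

0.426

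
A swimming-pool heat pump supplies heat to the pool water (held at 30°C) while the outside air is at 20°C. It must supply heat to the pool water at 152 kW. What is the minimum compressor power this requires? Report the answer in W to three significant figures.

In absolute terms T_C = 293.15 K and T_H = 303.15 K, so ΔT = 10.00 K.
COP_Carnot = T_H/ΔT = 303.15/10.00 = 30.32.
Ẇ_min = Q̇/COP_Carnot = 152.0/30.32 = 5.014 kW = 5014 W.

5010 W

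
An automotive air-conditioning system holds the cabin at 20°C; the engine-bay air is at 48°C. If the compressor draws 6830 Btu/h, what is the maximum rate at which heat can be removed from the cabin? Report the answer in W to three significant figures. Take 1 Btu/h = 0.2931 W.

21000 W

In absolute terms T_C = 293.15 K and T_H = 321.15 K, so ΔT = 28.00 K.
COP_Carnot = T_C/ΔT = 293.15/28.00 = 10.47.
Q̇_max = COP_Carnot × Ẇ = 10.47 × 6830 Btu/h = 71510 Btu/h = 20960 W.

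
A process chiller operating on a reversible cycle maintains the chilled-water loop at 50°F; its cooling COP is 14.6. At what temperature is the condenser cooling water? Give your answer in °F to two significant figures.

85 °F

COP_R = T_C/(T_H − T_C) gives T_H − T_C = T_C/COP.
With T_C = 283.15 K, T_H = 283.15 × (1 + 1/14.6) = 302.54 K.
Converting, 302.54 K = 84.91°F.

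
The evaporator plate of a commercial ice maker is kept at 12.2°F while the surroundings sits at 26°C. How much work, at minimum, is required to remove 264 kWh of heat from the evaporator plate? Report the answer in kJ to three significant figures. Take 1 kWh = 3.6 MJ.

134000 kJ

In absolute terms T_C = 262.15 K and T_H = 299.15 K, so ΔT = 37.00 K.
The reversible limit is COP_R = T_C/ΔT = 7.085, so W_min = Q_C/COP = Q_C·ΔT/T_C.
W_min = 264.0 × 37.00/262.15 = 37.26 kWh = 134100 kJ.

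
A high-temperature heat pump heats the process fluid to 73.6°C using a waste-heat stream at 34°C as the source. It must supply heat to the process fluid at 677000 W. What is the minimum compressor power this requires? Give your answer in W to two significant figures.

77000 W

In absolute terms T_C = 307.15 K and T_H = 346.75 K, so ΔT = 39.60 K.
COP_Carnot = T_H/ΔT = 346.75/39.60 = 8.756.
Ẇ_min = Q̇/COP_Carnot = 677000/8.756 = 77320 W.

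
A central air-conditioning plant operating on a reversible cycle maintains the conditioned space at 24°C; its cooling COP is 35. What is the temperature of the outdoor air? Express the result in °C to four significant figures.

32.49 °C

COP_R = T_C/(T_H − T_C) gives T_H − T_C = T_C/COP.
With T_C = 297.15 K, T_H = 297.15 × (1 + 1/35) = 305.64 K.
Converting, 305.64 K = 32.49°C.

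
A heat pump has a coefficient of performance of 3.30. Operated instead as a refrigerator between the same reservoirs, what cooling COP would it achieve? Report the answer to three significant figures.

2.30

Since Q_H = Q_C + W for any cycle, COP_R = Q_C/W = Q_H/W − 1.
COP_R = 3.30 − 1 = 2.30.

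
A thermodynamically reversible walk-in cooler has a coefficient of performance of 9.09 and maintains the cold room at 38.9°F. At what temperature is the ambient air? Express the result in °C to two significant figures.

34 °C

COP_R = T_C/(T_H − T_C) gives T_H − T_C = T_C/COP.
With T_C = 276.98 K, T_H = 276.98 × (1 + 1/9.09) = 307.45 K.
Converting, 307.45 K = 34.30°C.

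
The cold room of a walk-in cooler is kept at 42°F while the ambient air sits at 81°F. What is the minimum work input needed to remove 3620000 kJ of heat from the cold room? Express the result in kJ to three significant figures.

In absolute terms T_C = 278.71 K and T_H = 300.37 K, so ΔT = 21.67 K.
The reversible limit is COP_R = T_C/ΔT = 12.86, so W_min = Q_C/COP = Q_C·ΔT/T_C.
W_min = 3620000 × 21.67/278.71 = 281400 kJ.

281000 kJ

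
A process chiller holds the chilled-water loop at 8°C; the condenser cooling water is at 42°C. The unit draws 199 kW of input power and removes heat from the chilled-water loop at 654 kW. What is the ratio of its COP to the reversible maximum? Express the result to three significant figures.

COP_actual = Q̇_C/Ẇ = 654.0/199.0 = 3.286.
In absolute terms T_C = 281.15 K and T_H = 315.15 K, so ΔT = 34.00 K.
COP_Carnot = T_C/ΔT = 281.15/34.00 = 8.269.
η_II = COP_actual/COP_Carnot = 3.286/8.269 = 0.3974.

0.397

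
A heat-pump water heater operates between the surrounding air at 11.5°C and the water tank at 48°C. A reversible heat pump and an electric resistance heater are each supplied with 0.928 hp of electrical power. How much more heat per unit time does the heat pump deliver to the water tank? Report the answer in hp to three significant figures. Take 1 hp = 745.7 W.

7.24 hp

In absolute terms T_C = 284.65 K and T_H = 321.15 K, so ΔT = 36.50 K.
COP_Carnot = T_H/ΔT = 321.15/36.50 = 8.799.
The heat pump delivers Q̇_H = COP × Ẇ = 8.165 hp; the resistance heater delivers Ẇ = 0.9280 hp.
Extra = (COP − 1)·Ẇ = 7.237 hp.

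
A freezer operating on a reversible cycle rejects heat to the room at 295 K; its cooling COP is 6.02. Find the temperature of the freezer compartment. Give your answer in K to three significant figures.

253 K

For a Carnot refrigerator COP_R = T_C/(T_H − T_C), so T_C = COP·T_H/(1 + COP).
With T_H = 295.00 K, T_C = 6.02 × 295.00/7.020 = 252.98 K.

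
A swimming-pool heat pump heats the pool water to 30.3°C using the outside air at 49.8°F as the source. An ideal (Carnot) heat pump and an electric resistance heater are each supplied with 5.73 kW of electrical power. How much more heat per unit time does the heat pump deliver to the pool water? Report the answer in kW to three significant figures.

In absolute terms T_C = 283.04 K and T_H = 303.45 K, so ΔT = 20.41 K.
COP_Carnot = T_H/ΔT = 303.45/20.41 = 14.87.
The heat pump delivers Q̇_H = COP × Ẇ = 85.19 kW; the resistance heater delivers Ẇ = 5.730 kW.
Extra = (COP − 1)·Ẇ = 79.46 kW.

79.5 kW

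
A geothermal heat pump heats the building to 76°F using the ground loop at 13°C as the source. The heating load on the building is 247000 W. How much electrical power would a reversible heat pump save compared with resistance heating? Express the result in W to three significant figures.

In absolute terms T_C = 286.15 K and T_H = 297.59 K, so ΔT = 11.44 K.
COP_Carnot = T_H/ΔT = 297.59/11.44 = 26.00.
Resistance heating needs Ẇ_res = Q̇_H = 247000 W; the reversible heat pump needs only Ẇ_hp = Q̇_H/COP = 9499 W.
Saving = 247000 − 9499 = 237500 W.

238000 W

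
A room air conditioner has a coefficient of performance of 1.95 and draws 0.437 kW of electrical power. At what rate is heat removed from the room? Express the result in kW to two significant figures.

0.85 kW

Q̇_C = COP × Ẇ = 1.95 × 0.4370 = 0.8522 kW.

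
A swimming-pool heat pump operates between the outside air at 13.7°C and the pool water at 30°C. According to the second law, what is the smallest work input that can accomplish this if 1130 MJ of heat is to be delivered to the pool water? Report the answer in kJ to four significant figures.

In absolute terms T_C = 286.85 K and T_H = 303.15 K, so ΔT = 16.30 K.
The reversible limit is COP_HP = T_H/ΔT = 18.60, so W_min = Q_H/COP = Q_H·ΔT/T_H.
W_min = 1130 × 16.30/303.15 = 60.76 MJ = 60760 kJ.

60760 kJ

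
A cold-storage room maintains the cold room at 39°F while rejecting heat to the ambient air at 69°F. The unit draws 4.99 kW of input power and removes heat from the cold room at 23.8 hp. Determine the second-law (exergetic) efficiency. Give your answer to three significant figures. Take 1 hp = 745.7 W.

Converting, Q̇_C = 23.80 hp = 17.75 kW, so COP_actual = Q̇_C/Ẇ = 17.75/4.990 = 3.557.
In absolute terms T_C = 277.04 K and T_H = 293.71 K, so ΔT = 16.67 K.
COP_Carnot = T_C/ΔT = 277.04/16.67 = 16.62.
η_II = COP_actual/COP_Carnot = 3.557/16.62 = 0.2140.

0.214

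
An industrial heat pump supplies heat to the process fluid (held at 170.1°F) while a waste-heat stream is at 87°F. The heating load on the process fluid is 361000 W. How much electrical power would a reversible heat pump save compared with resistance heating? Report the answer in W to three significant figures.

313000 W

In absolute terms T_C = 303.71 K and T_H = 349.87 K, so ΔT = 46.17 K.
COP_Carnot = T_H/ΔT = 349.87/46.17 = 7.578.
Resistance heating needs Ẇ_res = Q̇_H = 361000 W; the reversible heat pump needs only Ẇ_hp = Q̇_H/COP = 47640 W.
Saving = 361000 − 47640 = 313400 W.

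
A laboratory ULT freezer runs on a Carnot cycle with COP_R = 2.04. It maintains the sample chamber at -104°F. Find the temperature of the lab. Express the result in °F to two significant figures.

70 °F

COP_R = T_C/(T_H − T_C) gives T_H − T_C = T_C/COP.
With T_C = 197.59 K, T_H = 197.59 × (1 + 1/2.04) = 294.45 K.
Converting, 294.45 K = 70.35°F.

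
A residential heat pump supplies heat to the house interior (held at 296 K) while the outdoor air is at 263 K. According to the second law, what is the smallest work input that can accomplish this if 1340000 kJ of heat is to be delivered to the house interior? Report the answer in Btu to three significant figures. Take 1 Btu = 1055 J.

The reservoir spacing is ΔT = 296 − 263 = 33.00 K.
The reversible limit is COP_HP = T_H/ΔT = 8.970, so W_min = Q_H/COP = Q_H·ΔT/T_H.
W_min = 1340000 × 33.00/296.00 = 149400 kJ = 141600 Btu.

142000 Btu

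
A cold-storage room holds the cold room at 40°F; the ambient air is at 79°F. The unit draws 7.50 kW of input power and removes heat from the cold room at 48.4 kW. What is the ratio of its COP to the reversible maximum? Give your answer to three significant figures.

COP_actual = Q̇_C/Ẇ = 48.40/7.500 = 6.453.
In absolute terms T_C = 277.59 K and T_H = 299.26 K, so ΔT = 21.67 K.
COP_Carnot = T_C/ΔT = 277.59/21.67 = 12.81.
η_II = COP_actual/COP_Carnot = 6.453/12.81 = 0.5037.

0.504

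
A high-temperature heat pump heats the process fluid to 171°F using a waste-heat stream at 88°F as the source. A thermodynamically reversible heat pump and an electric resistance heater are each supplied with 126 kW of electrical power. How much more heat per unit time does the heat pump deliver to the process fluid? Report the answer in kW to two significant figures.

In absolute terms T_C = 304.26 K and T_H = 350.37 K, so ΔT = 46.11 K.
COP_Carnot = T_H/ΔT = 350.37/46.11 = 7.598.
The heat pump delivers Q̇_H = COP × Ẇ = 957.4 kW; the resistance heater delivers Ẇ = 126.0 kW.
Extra = (COP − 1)·Ẇ = 831.4 kW.

830 kW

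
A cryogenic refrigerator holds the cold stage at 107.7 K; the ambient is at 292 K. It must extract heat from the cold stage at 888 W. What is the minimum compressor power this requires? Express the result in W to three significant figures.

1520 W

The reservoir spacing is ΔT = 292 − 107.7 = 184.3 K.
COP_Carnot = T_C/ΔT = 107.70/184.3 = 0.5844.
Ẇ_min = Q̇/COP_Carnot = 888.0/0.5844 = 1520 W.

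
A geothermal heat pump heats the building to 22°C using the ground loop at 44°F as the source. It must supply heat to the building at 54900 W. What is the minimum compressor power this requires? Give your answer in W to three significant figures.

In absolute terms T_C = 279.82 K and T_H = 295.15 K, so ΔT = 15.33 K.
COP_Carnot = T_H/ΔT = 295.15/15.33 = 19.25.
Ẇ_min = Q̇/COP_Carnot = 54900/19.25 = 2852 W.

2850 W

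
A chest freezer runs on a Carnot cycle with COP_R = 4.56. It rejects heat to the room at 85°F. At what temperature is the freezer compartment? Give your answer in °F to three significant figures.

For a Carnot refrigerator COP_R = T_C/(T_H − T_C), so T_C = COP·T_H/(1 + COP).
With T_H = 302.59 K, T_C = 4.56 × 302.59/5.560 = 248.17 K.
Converting, 248.17 K = -12.96°F.

-13.0 °F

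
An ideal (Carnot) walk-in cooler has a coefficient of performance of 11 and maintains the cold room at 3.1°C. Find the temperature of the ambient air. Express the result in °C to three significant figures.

COP_R = T_C/(T_H − T_C) gives T_H − T_C = T_C/COP.
With T_C = 276.25 K, T_H = 276.25 × (1 + 1/11) = 301.36 K.
Converting, 301.36 K = 28.21°C.

28.2 °C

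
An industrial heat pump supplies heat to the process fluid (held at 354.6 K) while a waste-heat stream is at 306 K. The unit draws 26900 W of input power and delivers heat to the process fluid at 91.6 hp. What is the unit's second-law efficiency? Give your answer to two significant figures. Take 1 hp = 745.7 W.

Converting, Q̇_H = 91.60 hp = 68310 W, so COP_actual = Q̇_H/Ẇ = 68310/26900 = 2.539.
The reservoir spacing is ΔT = 354.6 − 306 = 48.60 K.
COP_Carnot = T_H/ΔT = 354.60/48.60 = 7.296.
η_II = COP_actual/COP_Carnot = 2.539/7.296 = 0.3480.

0.35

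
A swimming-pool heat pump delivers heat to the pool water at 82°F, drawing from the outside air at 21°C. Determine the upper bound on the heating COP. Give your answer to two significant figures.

44

In absolute terms T_C = 294.15 K and T_H = 300.93 K, so ΔT = 6.778 K.
For a reversible cycle, COP_Carnot = T_H/ΔT = 300.93/6.778 = 44.40.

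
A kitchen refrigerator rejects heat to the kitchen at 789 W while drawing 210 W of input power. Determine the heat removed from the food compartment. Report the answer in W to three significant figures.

For a cyclic device the first law requires Q̇_H = Q̇_C + Ẇ.
Q̇_C = Q̇_H − Ẇ = 579.0 W.

579 W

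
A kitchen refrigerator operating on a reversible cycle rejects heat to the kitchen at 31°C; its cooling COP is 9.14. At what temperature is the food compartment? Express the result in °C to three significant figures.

1.00 °C

For a Carnot refrigerator COP_R = T_C/(T_H − T_C), so T_C = COP·T_H/(1 + COP).
With T_H = 304.15 K, T_C = 9.14 × 304.15/10.14 = 274.15 K.
Converting, 274.15 K = 1.00°C.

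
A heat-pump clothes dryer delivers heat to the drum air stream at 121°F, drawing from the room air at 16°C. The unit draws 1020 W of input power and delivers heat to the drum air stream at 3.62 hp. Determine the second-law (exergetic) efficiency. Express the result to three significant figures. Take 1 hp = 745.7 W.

Converting, Q̇_H = 3.620 hp = 2699 W, so COP_actual = Q̇_H/Ẇ = 2699/1020 = 2.647.
In absolute terms T_C = 289.15 K and T_H = 322.59 K, so ΔT = 33.44 K.
COP_Carnot = T_H/ΔT = 322.59/33.44 = 9.646.
η_II = COP_actual/COP_Carnot = 2.647/9.646 = 0.2744.

0.274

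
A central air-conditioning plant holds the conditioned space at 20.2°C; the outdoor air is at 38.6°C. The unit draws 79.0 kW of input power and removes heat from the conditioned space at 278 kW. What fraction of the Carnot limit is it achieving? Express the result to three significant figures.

COP_actual = Q̇_C/Ẇ = 278.0/79.00 = 3.519.
In absolute terms T_C = 293.35 K and T_H = 311.75 K, so ΔT = 18.40 K.
COP_Carnot = T_C/ΔT = 293.35/18.40 = 15.94.
η_II = COP_actual/COP_Carnot = 3.519/15.94 = 0.2207.

0.221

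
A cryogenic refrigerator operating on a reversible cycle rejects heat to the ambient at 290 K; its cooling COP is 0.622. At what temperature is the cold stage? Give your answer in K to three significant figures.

For a Carnot refrigerator COP_R = T_C/(T_H − T_C), so T_C = COP·T_H/(1 + COP).
With T_H = 290.00 K, T_C = 0.622 × 290.00/1.622 = 111.21 K.

111 K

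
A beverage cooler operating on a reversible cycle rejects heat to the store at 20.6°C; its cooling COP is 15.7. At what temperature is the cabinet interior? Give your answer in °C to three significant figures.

For a Carnot refrigerator COP_R = T_C/(T_H − T_C), so T_C = COP·T_H/(1 + COP).
With T_H = 293.75 K, T_C = 15.7 × 293.75/16.70 = 276.16 K.
Converting, 276.16 K = 3.01°C.

3.01 °C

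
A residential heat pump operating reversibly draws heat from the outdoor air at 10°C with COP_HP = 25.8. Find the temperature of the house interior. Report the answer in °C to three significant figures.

COP_HP = T_H/(T_H − T_C) rearranges to T_H = COP·T_C/(COP − 1).
With T_C = 283.15 K, T_H = 25.8 × 283.15/24.80 = 294.57 K.
Converting, 294.57 K = 21.42°C.

21.4 °C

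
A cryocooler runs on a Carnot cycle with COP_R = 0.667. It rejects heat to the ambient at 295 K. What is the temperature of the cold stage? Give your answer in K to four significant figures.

For a Carnot refrigerator COP_R = T_C/(T_H − T_C), so T_C = COP·T_H/(1 + COP).
With T_H = 295.00 K, T_C = 0.667 × 295.00/1.667 = 118.04 K.

118.0 K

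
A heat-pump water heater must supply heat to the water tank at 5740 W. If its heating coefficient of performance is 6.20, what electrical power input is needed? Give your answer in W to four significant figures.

Ẇ = Q̇_H/COP_HP = 5740/6.20 = 925.8 W.

925.8 W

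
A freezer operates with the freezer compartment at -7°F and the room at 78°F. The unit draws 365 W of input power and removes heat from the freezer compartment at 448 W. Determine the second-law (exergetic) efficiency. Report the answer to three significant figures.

0.230

COP_actual = Q̇_C/Ẇ = 448.0/365.0 = 1.227.
In absolute terms T_C = 251.48 K and T_H = 298.71 K, so ΔT = 47.22 K.
COP_Carnot = T_C/ΔT = 251.48/47.22 = 5.326.
η_II = COP_actual/COP_Carnot = 1.227/5.326 = 0.2305.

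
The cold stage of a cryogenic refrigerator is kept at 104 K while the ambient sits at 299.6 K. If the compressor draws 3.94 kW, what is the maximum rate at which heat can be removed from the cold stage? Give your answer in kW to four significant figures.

The reservoir spacing is ΔT = 299.6 − 104 = 195.6 K.
COP_Carnot = T_C/ΔT = 104.00/195.6 = 0.5317.
Q̇_max = COP_Carnot × Ẇ = 0.5317 × 3.940 kW = 2.095 kW.

2.095 kW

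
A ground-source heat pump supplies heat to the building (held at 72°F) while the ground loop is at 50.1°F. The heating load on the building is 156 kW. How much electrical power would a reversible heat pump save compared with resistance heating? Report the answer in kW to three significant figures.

150 kW

In absolute terms T_C = 283.21 K and T_H = 295.37 K, so ΔT = 12.17 K.
COP_Carnot = T_H/ΔT = 295.37/12.17 = 24.28.
Resistance heating needs Ẇ_res = Q̇_H = 156.0 kW; the reversible heat pump needs only Ẇ_hp = Q̇_H/COP = 6.426 kW.
Saving = 156.0 − 6.426 = 149.6 kW.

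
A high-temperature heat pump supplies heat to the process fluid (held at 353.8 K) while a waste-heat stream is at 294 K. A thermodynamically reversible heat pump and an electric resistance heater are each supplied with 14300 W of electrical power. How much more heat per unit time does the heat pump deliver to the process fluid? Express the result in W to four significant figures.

70300 W

The reservoir spacing is ΔT = 353.8 − 294 = 59.80 K.
COP_Carnot = T_H/ΔT = 353.80/59.80 = 5.916.
The heat pump delivers Q̇_H = COP × Ẇ = 84600 W; the resistance heater delivers Ẇ = 14300 W.
Extra = (COP − 1)·Ẇ = 70300 W.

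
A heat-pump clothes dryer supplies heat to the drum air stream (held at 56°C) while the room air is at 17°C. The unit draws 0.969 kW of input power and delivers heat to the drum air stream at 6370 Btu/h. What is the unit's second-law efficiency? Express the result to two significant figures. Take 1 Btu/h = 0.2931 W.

Converting, Q̇_H = 6370 Btu/h = 1.867 kW, so COP_actual = Q̇_H/Ẇ = 1.867/0.9690 = 1.927.
In absolute terms T_C = 290.15 K and T_H = 329.15 K, so ΔT = 39.00 K.
COP_Carnot = T_H/ΔT = 329.15/39.00 = 8.440.
η_II = COP_actual/COP_Carnot = 1.927/8.440 = 0.2283.

0.23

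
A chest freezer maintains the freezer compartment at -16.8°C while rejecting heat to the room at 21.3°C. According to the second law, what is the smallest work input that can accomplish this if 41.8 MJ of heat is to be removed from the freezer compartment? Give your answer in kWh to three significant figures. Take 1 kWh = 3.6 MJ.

1.73 kWh

In absolute terms T_C = 256.35 K and T_H = 294.45 K, so ΔT = 38.10 K.
The reversible limit is COP_R = T_C/ΔT = 6.728, so W_min = Q_C/COP = Q_C·ΔT/T_C.
W_min = 41.80 × 38.10/256.35 = 6.213 MJ = 1.726 kWh.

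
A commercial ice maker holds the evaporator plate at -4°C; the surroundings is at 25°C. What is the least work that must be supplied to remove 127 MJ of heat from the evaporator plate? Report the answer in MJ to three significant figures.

In absolute terms T_C = 269.15 K and T_H = 298.15 K, so ΔT = 29.00 K.
The reversible limit is COP_R = T_C/ΔT = 9.281, so W_min = Q_C/COP = Q_C·ΔT/T_C.
W_min = 127.0 × 29.00/269.15 = 13.68 MJ.

13.7 MJ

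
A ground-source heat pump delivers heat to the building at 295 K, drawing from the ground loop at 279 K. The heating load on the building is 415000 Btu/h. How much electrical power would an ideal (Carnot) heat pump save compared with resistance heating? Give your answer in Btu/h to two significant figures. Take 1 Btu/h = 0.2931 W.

The reservoir spacing is ΔT = 295 − 279 = 16.00 K.
COP_Carnot = T_H/ΔT = 295.00/16.00 = 18.44.
Resistance heating needs Ẇ_res = Q̇_H = 415000 Btu/h; the reversible heat pump needs only Ẇ_hp = Q̇_H/COP = 22510 Btu/h.
Saving = 415000 − 22510 = 392500 Btu/h.

390000 Btu/h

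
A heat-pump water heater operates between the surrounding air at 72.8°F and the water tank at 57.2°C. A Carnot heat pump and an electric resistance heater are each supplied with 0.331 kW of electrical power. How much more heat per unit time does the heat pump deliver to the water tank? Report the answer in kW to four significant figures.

2.835 kW

In absolute terms T_C = 295.82 K and T_H = 330.35 K, so ΔT = 34.53 K.
COP_Carnot = T_H/ΔT = 330.35/34.53 = 9.566.
The heat pump delivers Q̇_H = COP × Ẇ = 3.166 kW; the resistance heater delivers Ẇ = 0.3310 kW.
Extra = (COP − 1)·Ẇ = 2.835 kW.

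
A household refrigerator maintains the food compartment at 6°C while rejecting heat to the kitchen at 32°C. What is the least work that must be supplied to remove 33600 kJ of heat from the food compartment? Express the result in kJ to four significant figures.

3130 kJ

In absolute terms T_C = 279.15 K and T_H = 305.15 K, so ΔT = 26.00 K.
The reversible limit is COP_R = T_C/ΔT = 10.74, so W_min = Q_C/COP = Q_C·ΔT/T_C.
W_min = 33600 × 26.00/279.15 = 3130 kJ.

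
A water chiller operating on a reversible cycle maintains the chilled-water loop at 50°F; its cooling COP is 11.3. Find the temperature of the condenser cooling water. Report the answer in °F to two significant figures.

COP_R = T_C/(T_H − T_C) gives T_H − T_C = T_C/COP.
With T_C = 283.15 K, T_H = 283.15 × (1 + 1/11.3) = 308.21 K.
Converting, 308.21 K = 95.10°F.

95 °F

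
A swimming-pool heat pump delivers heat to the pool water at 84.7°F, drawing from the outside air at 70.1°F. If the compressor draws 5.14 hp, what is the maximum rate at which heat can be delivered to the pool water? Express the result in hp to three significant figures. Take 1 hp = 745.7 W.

In absolute terms T_C = 294.32 K and T_H = 302.43 K, so ΔT = 8.111 K.
COP_Carnot = T_H/ΔT = 302.43/8.111 = 37.29.
Q̇_max = COP_Carnot × Ẇ = 37.29 × 5.140 hp = 191.6 hp.

192 hp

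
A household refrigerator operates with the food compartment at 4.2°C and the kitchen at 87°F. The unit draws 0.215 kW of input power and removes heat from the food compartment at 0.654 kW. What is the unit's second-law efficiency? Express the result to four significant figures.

COP_actual = Q̇_C/Ẇ = 0.6540/0.2150 = 3.042.
In absolute terms T_C = 277.35 K and T_H = 303.71 K, so ΔT = 26.36 K.
COP_Carnot = T_C/ΔT = 277.35/26.36 = 10.52.
η_II = COP_actual/COP_Carnot = 3.042/10.52 = 0.2891.

0.2891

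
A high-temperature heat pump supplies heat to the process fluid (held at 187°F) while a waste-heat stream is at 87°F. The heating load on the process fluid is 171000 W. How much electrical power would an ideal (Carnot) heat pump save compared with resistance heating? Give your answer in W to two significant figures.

In absolute terms T_C = 303.71 K and T_H = 359.26 K, so ΔT = 55.56 K.
COP_Carnot = T_H/ΔT = 359.26/55.56 = 6.467.
Resistance heating needs Ẇ_res = Q̇_H = 171000 W; the reversible heat pump needs only Ẇ_hp = Q̇_H/COP = 26440 W.
Saving = 171000 − 26440 = 144600 W.

140000 W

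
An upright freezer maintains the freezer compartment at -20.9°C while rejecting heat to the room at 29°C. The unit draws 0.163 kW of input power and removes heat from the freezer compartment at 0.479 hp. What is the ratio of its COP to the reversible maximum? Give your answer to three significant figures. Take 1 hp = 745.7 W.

0.433

Converting, Q̇_C = 0.4790 hp = 0.3572 kW, so COP_actual = Q̇_C/Ẇ = 0.3572/0.1630 = 2.191.
In absolute terms T_C = 252.25 K and T_H = 302.15 K, so ΔT = 49.90 K.
COP_Carnot = T_C/ΔT = 252.25/49.90 = 5.055.
η_II = COP_actual/COP_Carnot = 2.191/5.055 = 0.4335.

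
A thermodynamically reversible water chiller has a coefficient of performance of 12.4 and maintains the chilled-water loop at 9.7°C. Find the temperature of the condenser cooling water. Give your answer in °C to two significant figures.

33 °C

COP_R = T_C/(T_H − T_C) gives T_H − T_C = T_C/COP.
With T_C = 282.85 K, T_H = 282.85 × (1 + 1/12.4) = 305.66 K.
Converting, 305.66 K = 32.51°C.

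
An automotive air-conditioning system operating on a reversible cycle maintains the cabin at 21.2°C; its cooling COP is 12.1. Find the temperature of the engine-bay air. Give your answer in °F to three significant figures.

114 °F

COP_R = T_C/(T_H − T_C) gives T_H − T_C = T_C/COP.
With T_C = 294.35 K, T_H = 294.35 × (1 + 1/12.1) = 318.68 K.
Converting, 318.68 K = 113.95°F.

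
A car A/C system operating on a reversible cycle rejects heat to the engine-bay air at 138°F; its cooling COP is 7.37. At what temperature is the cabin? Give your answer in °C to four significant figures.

For a Carnot refrigerator COP_R = T_C/(T_H − T_C), so T_C = COP·T_H/(1 + COP).
With T_H = 332.04 K, T_C = 7.37 × 332.04/8.370 = 292.37 K.
Converting, 292.37 K = 19.22°C.

19.22 °C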